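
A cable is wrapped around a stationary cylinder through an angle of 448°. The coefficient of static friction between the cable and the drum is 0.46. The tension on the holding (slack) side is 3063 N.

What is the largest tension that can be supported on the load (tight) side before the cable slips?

At impending slip the capstan equation gives T₂/T₁ = e^{μβ} with β in radians.
β = 448° × π/180 = 7.819 rad.
e^{μβ} = e^{0.46×7.819} = 36.48.
T₂ = T₁ · e^{μβ} = 3063 × 36.48 = 112000 N.

T_max ≈ 112000 N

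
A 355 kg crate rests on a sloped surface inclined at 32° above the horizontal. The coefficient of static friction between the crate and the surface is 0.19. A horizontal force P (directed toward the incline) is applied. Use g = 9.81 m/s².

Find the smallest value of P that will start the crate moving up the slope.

At impending motion up the slope, friction acts down-slope at its limit: f = μ_s N.
Perpendicular to the incline: N = m g cos θ + P sin θ.
Along the incline: P cos θ = m g sin θ + μ_s N = m g sin θ + μ_s (m g cos θ + P sin θ).
Solving, P (cos θ − μ_s sin θ) = m g (sin θ + μ_s cos θ), so P = 355×9.81×(sin 32° + 0.19 cos 32°)/(cos 32° − 0.19 sin 32°) = 3480×0.691/0.7474 = 3220 N.

P ≈ 3220 N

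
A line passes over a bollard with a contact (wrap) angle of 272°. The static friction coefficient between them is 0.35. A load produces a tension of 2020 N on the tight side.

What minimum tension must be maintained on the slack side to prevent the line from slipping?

Capstan equation at impending slip: T_tight/T_slack = e^{μβ}.
β = 272° = 4.747 rad; e^{μβ} = e^{0.35×4.747} = 5.267.
T_slack = T_tight / e^{μβ} = 2020 / 5.267 = 383 N.

T_min ≈ 383 N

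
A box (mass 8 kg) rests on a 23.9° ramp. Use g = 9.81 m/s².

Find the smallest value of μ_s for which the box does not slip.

μ_s,min ≈ 0.443

At the slip threshold m g sin θ = μ_s m g cos θ, so μ_s,min = tan θ.
μ_s,min = tan 23.9° = 0.443.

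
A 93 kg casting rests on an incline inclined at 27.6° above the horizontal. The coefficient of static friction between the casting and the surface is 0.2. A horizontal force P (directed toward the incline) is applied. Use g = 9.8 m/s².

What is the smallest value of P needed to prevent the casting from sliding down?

The casting tends to slide down (tan θ > μ_s), so at the point of impending slip friction acts up-slope at its limit: f = μ_s N.
Perpendicular to the incline: N = m g cos θ + P sin θ.
Along the incline: P cos θ + μ_s N = m g sin θ, i.e. P cos θ + μ_s (m g cos θ + P sin θ) = m g sin θ.
Solving, P (cos θ + μ_s sin θ) = m g (sin θ − μ_s cos θ), so P = 911×0.2861/0.9789 = 266 N.

P_min ≈ 266 N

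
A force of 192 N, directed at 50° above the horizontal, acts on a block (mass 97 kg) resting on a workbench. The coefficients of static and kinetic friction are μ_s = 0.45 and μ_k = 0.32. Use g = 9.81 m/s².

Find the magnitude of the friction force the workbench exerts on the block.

N = m g − P sin α = 951.6 − 192×sin 50° = 804.5 N.
For equilibrium, f = P cos α = 192×cos 50° = 123.4 N.
μ_s N = 0.45 × 804.5 = 362 N.
Since 123.4 N does not exceed the limit, the block stays at rest and f = 123 N.

f ≈ 123 N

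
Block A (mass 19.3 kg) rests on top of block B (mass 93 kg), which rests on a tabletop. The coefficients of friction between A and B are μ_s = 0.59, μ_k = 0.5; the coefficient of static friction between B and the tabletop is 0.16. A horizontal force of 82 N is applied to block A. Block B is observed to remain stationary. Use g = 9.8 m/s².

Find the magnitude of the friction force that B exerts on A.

Between the blocks, N₁ = m_A g = 189.1 N.
Maximum static friction on A from B: μ_s N₁ = 0.59×189.1 = 111.6 N.
P = 82 N is within that limit, so A and B move together (both at rest); the A–B friction is simply f₁ = P = 82 N.
By Newton's third law B feels 82 N forward from A. With B stationary, the floor's static friction on B balances it: f₂ = 82 N (well within μ_s(m_A+m_B)g = 176.1 N).

f ≈ 82 N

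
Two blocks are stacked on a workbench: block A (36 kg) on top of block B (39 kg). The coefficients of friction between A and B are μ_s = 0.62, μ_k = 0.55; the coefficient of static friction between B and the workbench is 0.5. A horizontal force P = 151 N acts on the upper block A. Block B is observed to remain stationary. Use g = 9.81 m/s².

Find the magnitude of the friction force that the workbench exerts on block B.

Between the blocks, N₁ = m_A g = 353.2 N.
Maximum static friction on A from B: μ_s N₁ = 0.62×353.2 = 219 N.
Since P = 151 N ≤ 219 N, A does not slip on B; friction on A equals P = 151 N.
B experiences an equal 151 N forward from A (third law). B is in equilibrium, so the floor supplies f₂ = 151 N of static friction (limit μ_s(m_A+m_B)g = 367.9 N, not exceeded).

f ≈ 151 N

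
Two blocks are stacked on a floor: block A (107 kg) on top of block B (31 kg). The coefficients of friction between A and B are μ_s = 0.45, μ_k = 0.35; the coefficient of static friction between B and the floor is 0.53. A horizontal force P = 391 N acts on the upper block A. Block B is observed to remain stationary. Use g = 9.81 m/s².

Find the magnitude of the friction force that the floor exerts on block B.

The normal force B exerts on A is simply A's weight, N₁ = 1050 N.
So the A–B interface can sustain at most μ_s N₁ = 472.4 N of static friction.
Since P = 391 N ≤ 472.4 N, A does not slip on B; friction on A equals P = 391 N.
By Newton's third law B feels 391 N forward from A. With B stationary, the floor's static friction on B balances it: f₂ = 391 N (well within μ_s(m_A+m_B)g = 717.5 N).

f ≈ 391 N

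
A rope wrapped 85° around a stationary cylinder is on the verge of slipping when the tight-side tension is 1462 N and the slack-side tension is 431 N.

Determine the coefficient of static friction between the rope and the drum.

T₂/T₁ = e^{μβ} → μ = ln(T₂/T₁)/β.
β = 85° = 1.484 rad.
μ = ln(1462/431)/1.484 = ln(3.392)/1.484 = 0.823.

μ ≈ 0.823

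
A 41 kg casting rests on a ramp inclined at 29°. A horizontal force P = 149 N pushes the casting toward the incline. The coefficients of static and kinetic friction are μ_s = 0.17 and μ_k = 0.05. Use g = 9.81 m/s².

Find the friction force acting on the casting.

f ≈ 64.7 N (up the incline)

The horizontal push has a component P sin θ into the surface, so N = m g cos θ + P sin θ = 351.8 + 72.24 = 424 N.
Along the incline, the net driving force (taking up-slope positive) is P cos θ − m g sin θ = 130.3 − 195 = -64.68 N, so equilibrium requires friction f = 64.68 N (up-slope).
Maximum static friction: μ_s N = 0.17 × 424 = 72.08 N.
|f_req| = 64.68 ≤ 72.08 N → the casting is in equilibrium; friction equals the required value.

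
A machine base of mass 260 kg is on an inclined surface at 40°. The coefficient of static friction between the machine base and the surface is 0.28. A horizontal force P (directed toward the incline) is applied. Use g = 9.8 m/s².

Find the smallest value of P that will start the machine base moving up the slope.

P ≈ 3730 N

At impending motion up the slope, friction acts down-slope at its limit: f = μ_s N.
Perpendicular to the incline: N = m g cos θ + P sin θ.
Along the incline: P cos θ = m g sin θ + μ_s N = m g sin θ + μ_s (m g cos θ + P sin θ).
Solving, P (cos θ − μ_s sin θ) = m g (sin θ + μ_s cos θ), so P = 260×9.8×(sin 40° + 0.28 cos 40°)/(cos 40° − 0.28 sin 40°) = 2550×0.8573/0.5861 = 3730 N.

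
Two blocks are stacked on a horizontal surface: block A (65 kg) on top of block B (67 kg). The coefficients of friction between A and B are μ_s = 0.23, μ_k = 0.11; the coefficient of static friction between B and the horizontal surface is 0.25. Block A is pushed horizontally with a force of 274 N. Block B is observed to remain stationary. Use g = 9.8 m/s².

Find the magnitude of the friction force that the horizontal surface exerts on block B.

Normal force at the A–B interface: N₁ = m_A g = 637 N.
Maximum static friction on A from B: μ_s N₁ = 0.23×637 = 146.5 N.
Since P = 274 N > 146.5 N, A slides on B; the A–B friction is kinetic: f₁ = μ_k N₁ = 0.11×637 = 70.1 N.
By Newton's third law B feels 70.1 N forward from A. With B stationary, the floor's static friction on B balances it: f₂ = 70.1 N (well within μ_s(m_A+m_B)g = 323.4 N).

f ≈ 70.1 N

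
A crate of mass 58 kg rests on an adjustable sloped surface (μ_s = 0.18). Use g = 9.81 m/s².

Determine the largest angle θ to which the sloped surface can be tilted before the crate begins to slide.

θ_max ≈ 10.2°

At the slip threshold, m g sin θ = μ_s · m g cos θ, so tan θ = μ_s.
θ_max = arctan(0.18) = 10.2°.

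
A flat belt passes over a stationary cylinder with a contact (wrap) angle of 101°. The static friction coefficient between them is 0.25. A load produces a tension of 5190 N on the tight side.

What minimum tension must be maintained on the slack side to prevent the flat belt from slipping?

T_min ≈ 3340 N

Capstan equation at impending slip: T_tight/T_slack = e^{μβ}.
β = 101° = 1.763 rad; e^{μβ} = e^{0.25×1.763} = 1.554.
T_slack = T_tight / e^{μβ} = 5190 / 1.554 = 3340 N.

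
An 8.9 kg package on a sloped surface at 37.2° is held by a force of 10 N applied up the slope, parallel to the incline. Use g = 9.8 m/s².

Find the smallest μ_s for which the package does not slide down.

μ_s,min ≈ 0.615

N = m g cos θ = 69.47 N.
Friction must make up the shortfall along the incline: f = m g sin θ − P = 52.73 − 10 = 42.73 N.
At the threshold f = μ_s N, so μ_s,min = 42.73/69.47 = 0.615.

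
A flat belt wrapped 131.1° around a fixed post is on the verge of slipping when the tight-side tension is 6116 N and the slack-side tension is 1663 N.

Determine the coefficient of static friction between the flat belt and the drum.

μ ≈ 0.569

T₂/T₁ = e^{μβ} → μ = ln(T₂/T₁)/β.
β = 131.1° = 2.288 rad.
μ = ln(6116/1663)/2.288 = ln(3.678)/2.288 = 0.569.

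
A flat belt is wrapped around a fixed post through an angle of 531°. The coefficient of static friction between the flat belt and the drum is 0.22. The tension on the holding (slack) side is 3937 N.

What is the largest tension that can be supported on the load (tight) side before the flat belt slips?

At impending slip the capstan equation gives T₂/T₁ = e^{μβ} with β in radians.
β = 531° × π/180 = 9.268 rad.
e^{μβ} = e^{0.22×9.268} = 7.682.
T₂ = T₁ · e^{μβ} = 3937 × 7.682 = 30200 N.

T_max ≈ 30200 N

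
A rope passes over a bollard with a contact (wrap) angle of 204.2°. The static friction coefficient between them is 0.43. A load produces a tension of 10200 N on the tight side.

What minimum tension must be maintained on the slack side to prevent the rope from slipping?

Capstan equation at impending slip: T_tight/T_slack = e^{μβ}.
β = 204.2° = 3.564 rad; e^{μβ} = e^{0.43×3.564} = 4.63.
T_slack = T_tight / e^{μβ} = 10200 / 4.63 = 2200 N.

T_min ≈ 2200 N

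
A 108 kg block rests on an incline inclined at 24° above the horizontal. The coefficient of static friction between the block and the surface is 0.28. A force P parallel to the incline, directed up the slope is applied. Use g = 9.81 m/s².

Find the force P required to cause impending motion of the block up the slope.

P ≈ 702 N

At impending motion up the slope, friction acts down-slope at its limit: f = μ_s N.
P is parallel to the surface, so N = m g cos θ = 968 N.
Along the incline: P = m g sin θ + μ_s N = 431 + 0.28×968 = 702 N.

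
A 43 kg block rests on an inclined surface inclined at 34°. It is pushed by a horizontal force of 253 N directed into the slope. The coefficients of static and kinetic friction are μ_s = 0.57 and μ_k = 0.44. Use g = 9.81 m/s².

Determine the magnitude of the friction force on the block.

The horizontal push has a component P sin θ into the surface, so N = m g cos θ + P sin θ = 349.7 + 141.5 = 491.2 N.
Along the incline, the net driving force (taking up-slope positive) is P cos θ − m g sin θ = 209.7 − 235.9 = -26.14 N, so equilibrium requires friction f = 26.14 N (up-slope).
Maximum static friction: μ_s N = 0.57 × 491.2 = 280 N.
|f_req| = 26.14 ≤ 280 N → the block is in equilibrium; friction equals the required value.

f ≈ 26.1 N (up the incline)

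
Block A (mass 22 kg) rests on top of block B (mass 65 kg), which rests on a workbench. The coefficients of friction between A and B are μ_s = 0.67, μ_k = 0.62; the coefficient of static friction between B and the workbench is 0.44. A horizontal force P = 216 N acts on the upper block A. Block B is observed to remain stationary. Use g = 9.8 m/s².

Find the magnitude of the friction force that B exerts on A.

Normal force at the A–B interface: N₁ = m_A g = 215.6 N.
So the A–B interface can sustain at most μ_s N₁ = 144.5 N of static friction.
Since P = 216 N > 144.5 N, A slides on B; the A–B friction is kinetic: f₁ = μ_k N₁ = 0.62×215.6 = 134 N.
By Newton's third law B feels 134 N forward from A. With B stationary, the floor's static friction on B balances it: f₂ = 134 N (well within μ_s(m_A+m_B)g = 375.1 N).

f ≈ 134 N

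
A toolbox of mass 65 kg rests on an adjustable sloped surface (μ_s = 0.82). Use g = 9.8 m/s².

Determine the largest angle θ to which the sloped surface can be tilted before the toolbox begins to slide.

θ_max ≈ 39.4°

At the slip threshold, m g sin θ = μ_s · m g cos θ, so tan θ = μ_s.
θ_max = arctan(0.82) = 39.4°.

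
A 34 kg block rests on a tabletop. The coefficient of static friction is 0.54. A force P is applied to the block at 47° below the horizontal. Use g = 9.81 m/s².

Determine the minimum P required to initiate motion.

N = m g + P sin α (the push presses the block into the tabletop).
At impending slip, P cos α = μ_s N = μ_s (m g + P sin α).
Solving: P (cos α − μ_s sin α) = μ_s m g → P = 0.54×334/(cos 47° − 0.54 sin 47°) = 180/0.2871 = 627 N.

P ≈ 627 N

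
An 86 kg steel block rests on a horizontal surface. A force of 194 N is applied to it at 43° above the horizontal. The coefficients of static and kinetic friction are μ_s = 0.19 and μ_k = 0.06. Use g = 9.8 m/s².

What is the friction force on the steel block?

f ≈ 42.6 N

The vertical component of P reduces the normal force: N = m g − P sin α = 842.8 − 132.3 = 710.5 N.
For equilibrium, f = P cos α = 194×cos 43° = 141.9 N.
The static-friction limit is μ_s N = 135 N.
141.9 > 135 N → the steel block slides; f = μ_k N = 0.06×710.5 = 42.6 N.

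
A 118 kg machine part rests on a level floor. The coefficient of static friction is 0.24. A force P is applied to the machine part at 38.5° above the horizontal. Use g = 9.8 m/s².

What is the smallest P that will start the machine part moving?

N = m g − P sin α (the pull lifts the machine part).
At impending slip, P cos α = μ_s N = μ_s (m g − P sin α).
Solving: P (cos α + μ_s sin α) = μ_s m g → P = 0.24×1160/(cos 38.5° + 0.24 sin 38.5°) = 278/0.932 = 298 N.

P ≈ 298 N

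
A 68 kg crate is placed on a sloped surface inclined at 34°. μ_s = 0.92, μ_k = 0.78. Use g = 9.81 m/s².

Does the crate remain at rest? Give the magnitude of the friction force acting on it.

f ≈ 373 N

N = m g cos θ = 553 N.
Down-slope weight component: m g sin θ = 373 N.
μ_s N = 509 N.
373 ≤ 509 N, so it stays put; friction = 373 N.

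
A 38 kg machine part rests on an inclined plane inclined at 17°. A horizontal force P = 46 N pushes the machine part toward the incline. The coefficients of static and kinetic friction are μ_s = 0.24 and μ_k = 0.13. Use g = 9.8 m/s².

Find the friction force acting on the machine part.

f ≈ 64.9 N (up the incline)

The horizontal push has a component P sin θ into the surface, so N = m g cos θ + P sin θ = 356.1 + 13.45 = 369.6 N.
Along the incline, the net driving force (taking up-slope positive) is P cos θ − m g sin θ = 43.99 − 108.9 = -64.89 N, so equilibrium requires friction f = 64.89 N (up-slope).
The limit of static friction is μ_s N = 88.7 N.
|f_req| = 64.89 ≤ 88.7 N → the machine part is in equilibrium; friction equals the required value.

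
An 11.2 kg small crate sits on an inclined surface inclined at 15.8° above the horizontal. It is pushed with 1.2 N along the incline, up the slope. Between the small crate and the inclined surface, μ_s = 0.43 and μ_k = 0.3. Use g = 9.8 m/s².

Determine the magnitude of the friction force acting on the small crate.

f ≈ 28.7 N (up the incline)

Normal force: N = m g cos θ = 11.2 × 9.8 × cos 15.8° = 105.6 N.
Parallel to the incline, ΣF = 0 gives f = m g sin θ − P = 29.89 − 1.2 = 28.69 N (up-slope positive).
The static-friction ceiling is μ_s N = 0.43 × 105.6 = 45.41 N.
Since |28.69| ≤ 45.41 N, no slip — friction simply equals what equilibrium demands.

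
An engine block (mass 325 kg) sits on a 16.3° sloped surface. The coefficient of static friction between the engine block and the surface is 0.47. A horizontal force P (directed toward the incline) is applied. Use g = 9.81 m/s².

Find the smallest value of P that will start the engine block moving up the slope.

P ≈ 2820 N

At impending motion up the slope, friction acts down-slope at its limit: f = μ_s N.
Perpendicular to the incline: N = m g cos θ + P sin θ.
Along the incline: P cos θ = m g sin θ + μ_s N = m g sin θ + μ_s (m g cos θ + P sin θ).
Solving, P (cos θ − μ_s sin θ) = m g (sin θ + μ_s cos θ), so P = 325×9.81×(sin 16.3° + 0.47 cos 16.3°)/(cos 16.3° − 0.47 sin 16.3°) = 3190×0.7318/0.8279 = 2820 N.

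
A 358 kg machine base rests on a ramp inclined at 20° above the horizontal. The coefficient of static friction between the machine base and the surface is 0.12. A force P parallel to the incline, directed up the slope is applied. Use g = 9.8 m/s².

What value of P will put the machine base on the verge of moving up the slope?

At impending motion up the slope, friction acts down-slope at its limit: f = μ_s N.
P is parallel to the surface, so N = m g cos θ = 3300 N.
Along the incline: P = m g sin θ + μ_s N = 1200 + 0.12×3300 = 1600 N.

P ≈ 1600 N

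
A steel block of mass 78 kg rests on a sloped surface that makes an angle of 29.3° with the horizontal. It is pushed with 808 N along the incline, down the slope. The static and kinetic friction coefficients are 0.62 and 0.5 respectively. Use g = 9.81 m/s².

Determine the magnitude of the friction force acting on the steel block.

Perpendicular to the surface, N = m g cos θ = 78·9.81·cos 29.3° = 667.3 N.
Parallel to the incline, ΣF = 0 gives f = m g sin θ + P = 374.5 + 808 = 1182 N (up-slope positive).
Maximum static friction available: μ_s N = 0.62 × 667.3 = 413.7 N.
|1182| exceeds 413.7 N, so the steel block slips down-slope; friction is kinetic, f = μ_k N = 0.5×667.3 = 334 N.

f ≈ 334 N (up the incline)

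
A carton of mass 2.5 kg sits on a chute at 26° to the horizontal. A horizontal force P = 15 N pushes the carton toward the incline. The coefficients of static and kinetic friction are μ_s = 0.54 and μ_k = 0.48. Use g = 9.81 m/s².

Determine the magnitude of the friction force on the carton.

Resolve perpendicular to the incline: N = m g cos θ + P sin θ = 2.5×9.81×cos 26° + 15×sin 26° = 28.62 N.
Parallel to the incline: P cos θ − m g sin θ = 13.48 − 10.75 = 2.731 N; the friction needed to balance this is 2.731 N acting down the slope.
Maximum static friction: μ_s N = 0.54 × 28.62 = 15.45 N.
Since 2.731 N is within the 15.45 N limit, the carton stays put and friction is exactly 2.73 N.

f ≈ 2.73 N (down the incline)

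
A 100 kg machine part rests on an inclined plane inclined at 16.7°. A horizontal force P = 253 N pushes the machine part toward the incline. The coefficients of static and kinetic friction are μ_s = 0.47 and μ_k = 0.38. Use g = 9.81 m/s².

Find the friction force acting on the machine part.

The horizontal push has a component P sin θ into the surface, so N = m g cos θ + P sin θ = 939.6 + 72.7 = 1012 N.
Along the incline, the net driving force (taking up-slope positive) is P cos θ − m g sin θ = 242.3 − 281.9 = -39.57 N, so equilibrium requires friction f = 39.57 N (up-slope).
Maximum static friction: μ_s N = 0.47 × 1012 = 475.8 N.
|f_req| = 39.57 ≤ 475.8 N → the machine part is in equilibrium; friction equals the required value.

f ≈ 39.6 N (up the incline)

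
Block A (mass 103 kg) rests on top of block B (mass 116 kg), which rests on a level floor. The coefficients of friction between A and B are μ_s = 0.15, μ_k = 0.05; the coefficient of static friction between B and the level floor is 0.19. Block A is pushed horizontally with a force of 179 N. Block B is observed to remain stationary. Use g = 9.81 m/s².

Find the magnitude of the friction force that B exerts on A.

The normal force B exerts on A is simply A's weight, N₁ = 1010 N.
So the A–B interface can sustain at most μ_s N₁ = 151.6 N of static friction.
Since P = 179 N > 151.6 N, A slides on B; the A–B friction is kinetic: f₁ = μ_k N₁ = 0.05×1010 = 50.5 N.
By Newton's third law B feels 50.5 N forward from A. With B stationary, the floor's static friction on B balances it: f₂ = 50.5 N (well within μ_s(m_A+m_B)g = 408.2 N).

f ≈ 50.5 N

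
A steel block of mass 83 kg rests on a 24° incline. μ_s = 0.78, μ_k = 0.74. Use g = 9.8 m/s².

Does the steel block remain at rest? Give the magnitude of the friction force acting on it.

N = m g cos θ = 743 N.
Down-slope weight component: m g sin θ = 331 N.
μ_s N = 580 N.
331 ≤ 580 N, so it stays put; friction = 331 N.

f ≈ 331 N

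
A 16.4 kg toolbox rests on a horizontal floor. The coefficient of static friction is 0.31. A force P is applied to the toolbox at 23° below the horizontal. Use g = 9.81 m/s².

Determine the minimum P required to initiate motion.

N = m g + P sin α (the push presses the toolbox into the horizontal floor).
At impending slip, P cos α = μ_s N = μ_s (m g + P sin α).
Solving: P (cos α − μ_s sin α) = μ_s m g → P = 0.31×161/(cos 23° − 0.31 sin 23°) = 49.9/0.7994 = 62.4 N.

P ≈ 62.4 N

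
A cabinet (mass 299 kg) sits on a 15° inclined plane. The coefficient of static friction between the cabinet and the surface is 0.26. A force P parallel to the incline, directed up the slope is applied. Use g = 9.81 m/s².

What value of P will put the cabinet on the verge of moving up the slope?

P ≈ 1500 N

At impending motion up the slope, friction acts down-slope at its limit: f = μ_s N.
P is parallel to the surface, so N = m g cos θ = 2830 N.
Along the incline: P = m g sin θ + μ_s N = 759 + 0.26×2830 = 1500 N.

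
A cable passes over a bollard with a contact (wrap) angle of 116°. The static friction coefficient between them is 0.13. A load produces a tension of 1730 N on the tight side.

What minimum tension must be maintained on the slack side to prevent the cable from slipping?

T_min ≈ 1330 N

Capstan equation at impending slip: T_tight/T_slack = e^{μβ}.
β = 116° = 2.025 rad; e^{μβ} = e^{0.13×2.025} = 1.301.
T_slack = T_tight / e^{μβ} = 1730 / 1.301 = 1330 N.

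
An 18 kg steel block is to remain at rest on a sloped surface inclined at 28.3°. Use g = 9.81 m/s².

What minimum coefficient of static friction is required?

μ_s,min ≈ 0.538

At the slip threshold m g sin θ = μ_s m g cos θ, so μ_s,min = tan θ.
μ_s,min = tan 28.3° = 0.538.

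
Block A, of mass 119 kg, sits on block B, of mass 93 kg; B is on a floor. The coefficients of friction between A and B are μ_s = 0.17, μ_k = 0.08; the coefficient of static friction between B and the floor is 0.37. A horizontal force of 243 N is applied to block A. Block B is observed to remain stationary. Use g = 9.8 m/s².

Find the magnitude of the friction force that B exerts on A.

Normal force at the A–B interface: N₁ = m_A g = 1166 N.
So the A–B interface can sustain at most μ_s N₁ = 198.3 N of static friction.
Since P = 243 N > 198.3 N, A slides on B; the A–B friction is kinetic: f₁ = μ_k N₁ = 0.08×1166 = 93.3 N.
B experiences an equal 93.3 N forward from A (third law). B is in equilibrium, so the floor supplies f₂ = 93.3 N of static friction (limit μ_s(m_A+m_B)g = 768.7 N, not exceeded).

f ≈ 93.3 N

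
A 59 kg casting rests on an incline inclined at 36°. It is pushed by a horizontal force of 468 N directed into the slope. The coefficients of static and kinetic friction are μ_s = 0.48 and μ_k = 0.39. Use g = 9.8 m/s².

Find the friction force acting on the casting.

Resolve perpendicular to the incline: N = m g cos θ + P sin θ = 59×9.8×cos 36° + 468×sin 36° = 742.9 N.
Parallel to the incline: P cos θ − m g sin θ = 378.6 − 339.9 = 38.76 N; the friction needed to balance this is 38.76 N acting down the slope.
The limit of static friction is μ_s N = 356.6 N.
|f_req| = 38.76 ≤ 356.6 N → the casting is in equilibrium; friction equals the required value.

f ≈ 38.8 N (down the incline)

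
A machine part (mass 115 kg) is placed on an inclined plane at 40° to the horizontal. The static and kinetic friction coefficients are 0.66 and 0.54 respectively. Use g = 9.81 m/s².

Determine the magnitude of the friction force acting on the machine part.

f ≈ 467 N (up the incline)

Perpendicular to the surface, N = m g cos θ = 115·9.81·cos 40° = 864.2 N.
For equilibrium along the incline, friction must balance the weight component: f = m g sin θ = 725.2 N up the slope.
The static-friction ceiling is μ_s N = 0.66 × 864.2 = 570.4 N.
|725.2| exceeds 570.4 N, so the machine part slips down-slope; friction is kinetic, f = μ_k N = 0.54×864.2 = 467 N.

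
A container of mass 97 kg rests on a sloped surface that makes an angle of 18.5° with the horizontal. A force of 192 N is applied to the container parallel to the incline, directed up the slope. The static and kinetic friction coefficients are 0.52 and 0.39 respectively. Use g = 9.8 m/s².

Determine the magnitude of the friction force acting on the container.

The normal reaction is N = m g cos θ = 901.5 N.
Parallel to the incline, ΣF = 0 gives f = m g sin θ − P = 301.6 − 192 = 109.6 N (up-slope positive).
Maximum static friction available: μ_s N = 0.52 × 901.5 = 468.8 N.
Since |109.6| ≤ 468.8 N, static friction is sufficient; f equals the required value, not μ_s N.

f ≈ 110 N (up the incline)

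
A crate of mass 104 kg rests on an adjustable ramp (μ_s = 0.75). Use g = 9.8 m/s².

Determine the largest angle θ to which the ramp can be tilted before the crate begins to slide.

θ_max ≈ 36.9°

At the slip threshold, m g sin θ = μ_s · m g cos θ, so tan θ = μ_s.
θ_max = arctan(0.75) = 36.9°.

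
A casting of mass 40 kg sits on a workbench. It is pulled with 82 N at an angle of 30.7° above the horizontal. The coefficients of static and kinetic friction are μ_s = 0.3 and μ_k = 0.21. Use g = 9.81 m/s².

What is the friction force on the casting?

N = m g − P sin α = 392.4 − 82×sin 30.7° = 350.5 N.
Horizontally, friction must balance P cos α = 70.51 N.
The static-friction limit is μ_s N = 105.2 N.
70.51 ≤ 105.2 N → static; friction equals the required 70.5 N.

f ≈ 70.5 N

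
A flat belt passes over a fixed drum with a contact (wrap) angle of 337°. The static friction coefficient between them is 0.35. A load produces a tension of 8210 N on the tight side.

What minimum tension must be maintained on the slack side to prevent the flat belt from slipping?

T_min ≈ 1050 N

Capstan equation at impending slip: T_tight/T_slack = e^{μβ}.
β = 337° = 5.882 rad; e^{μβ} = e^{0.35×5.882} = 7.835.
T_slack = T_tight / e^{μβ} = 8210 / 7.835 = 1050 N.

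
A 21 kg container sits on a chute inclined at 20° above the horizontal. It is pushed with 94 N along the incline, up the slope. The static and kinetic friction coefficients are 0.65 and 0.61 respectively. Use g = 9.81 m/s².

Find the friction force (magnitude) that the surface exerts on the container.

Perpendicular to the surface, N = m g cos θ = 21·9.81·cos 20° = 193.6 N.
Parallel to the incline, ΣF = 0 gives f = m g sin θ − P = 70.46 − 94 = -23.54 N (up-slope positive).
Maximum static friction available: μ_s N = 0.65 × 193.6 = 125.8 N.
Since |-23.54| ≤ 125.8 N, no slip — friction simply equals what equilibrium demands.

f ≈ 23.5 N (down the incline)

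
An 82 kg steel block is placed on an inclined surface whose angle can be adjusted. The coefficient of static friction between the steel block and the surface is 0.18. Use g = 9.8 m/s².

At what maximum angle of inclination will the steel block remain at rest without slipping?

At the slip threshold, m g sin θ = μ_s · m g cos θ, so tan θ = μ_s.
θ_max = arctan(0.18) = 10.2°.

θ_max ≈ 10.2°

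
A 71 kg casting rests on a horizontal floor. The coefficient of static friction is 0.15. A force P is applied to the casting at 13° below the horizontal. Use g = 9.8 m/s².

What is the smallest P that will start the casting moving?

P ≈ 111 N

N = m g + P sin α (the push presses the casting into the horizontal floor).
At impending slip, P cos α = μ_s N = μ_s (m g + P sin α).
Solving: P (cos α − μ_s sin α) = μ_s m g → P = 0.15×696/(cos 13° − 0.15 sin 13°) = 104/0.9406 = 111 N.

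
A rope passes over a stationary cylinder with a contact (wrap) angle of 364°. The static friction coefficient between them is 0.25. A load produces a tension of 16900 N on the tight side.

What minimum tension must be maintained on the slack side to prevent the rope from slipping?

T_min ≈ 3450 N

Capstan equation at impending slip: T_tight/T_slack = e^{μβ}.
β = 364° = 6.353 rad; e^{μβ} = e^{0.25×6.353} = 4.895.
T_slack = T_tight / e^{μβ} = 16900 / 4.895 = 3450 N.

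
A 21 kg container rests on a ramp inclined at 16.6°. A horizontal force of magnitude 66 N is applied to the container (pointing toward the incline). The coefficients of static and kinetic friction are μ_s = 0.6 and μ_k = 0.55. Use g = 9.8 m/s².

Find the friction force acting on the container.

f ≈ 4.45 N (down the incline)

Normal direction: N = m g cos θ + P sin θ = 216.1 N.
Parallel to the incline: P cos θ − m g sin θ = 63.25 − 58.79 = 4.455 N; the friction needed to balance this is 4.455 N acting down the slope.
Maximum static friction: μ_s N = 0.6 × 216.1 = 129.6 N.
|f_req| = 4.455 ≤ 129.6 N → the container is in equilibrium; friction equals the required value.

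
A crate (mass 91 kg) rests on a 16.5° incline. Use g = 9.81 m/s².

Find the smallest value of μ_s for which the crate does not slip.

At the slip threshold m g sin θ = μ_s m g cos θ, so μ_s,min = tan θ.
μ_s,min = tan 16.5° = 0.296.

μ_s,min ≈ 0.296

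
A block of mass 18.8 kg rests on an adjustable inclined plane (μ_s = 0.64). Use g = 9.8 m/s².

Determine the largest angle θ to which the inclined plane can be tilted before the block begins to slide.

At the slip threshold, m g sin θ = μ_s · m g cos θ, so tan θ = μ_s.
θ_max = arctan(0.64) = 32.6°.

θ_max ≈ 32.6°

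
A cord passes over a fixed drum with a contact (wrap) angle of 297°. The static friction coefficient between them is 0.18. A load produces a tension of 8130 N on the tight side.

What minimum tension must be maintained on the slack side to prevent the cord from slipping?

Capstan equation at impending slip: T_tight/T_slack = e^{μβ}.
β = 297° = 5.184 rad; e^{μβ} = e^{0.18×5.184} = 2.542.
T_slack = T_tight / e^{μβ} = 8130 / 2.542 = 3200 N.

T_min ≈ 3200 N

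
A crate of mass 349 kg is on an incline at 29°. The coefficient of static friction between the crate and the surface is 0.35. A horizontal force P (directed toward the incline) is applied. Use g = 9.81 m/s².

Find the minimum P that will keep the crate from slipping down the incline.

The crate tends to slide down (tan θ > μ_s), so at the point of impending slip friction acts up-slope at its limit: f = μ_s N.
Perpendicular to the incline: N = m g cos θ + P sin θ.
Along the incline: P cos θ + μ_s N = m g sin θ, i.e. P cos θ + μ_s (m g cos θ + P sin θ) = m g sin θ.
Solving, P (cos θ + μ_s sin θ) = m g (sin θ − μ_s cos θ), so P = 3420×0.1787/1.044 = 586 N.

P_min ≈ 586 N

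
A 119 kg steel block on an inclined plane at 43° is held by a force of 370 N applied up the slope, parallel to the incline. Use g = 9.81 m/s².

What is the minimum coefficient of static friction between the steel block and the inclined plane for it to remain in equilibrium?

N = m g cos θ = 853.8 N.
Friction must make up the shortfall along the incline: f = m g sin θ − P = 796.2 − 370 = 426.2 N.
At the threshold f = μ_s N, so μ_s,min = 426.2/853.8 = 0.499.

μ_s,min ≈ 0.499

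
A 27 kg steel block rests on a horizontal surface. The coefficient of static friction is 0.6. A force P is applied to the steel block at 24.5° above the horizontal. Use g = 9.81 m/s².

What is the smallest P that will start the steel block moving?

P ≈ 137 N

N = m g − P sin α (the pull lifts the steel block).
At impending slip, P cos α = μ_s N = μ_s (m g − P sin α).
Solving: P (cos α + μ_s sin α) = μ_s m g → P = 0.6×265/(cos 24.5° + 0.6 sin 24.5°) = 159/1.159 = 137 N.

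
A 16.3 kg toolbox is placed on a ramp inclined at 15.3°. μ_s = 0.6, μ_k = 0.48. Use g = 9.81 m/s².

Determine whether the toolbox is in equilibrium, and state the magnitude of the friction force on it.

N = m g cos θ = 154 N.
Down-slope weight component: m g sin θ = 42.2 N.
μ_s N = 92.5 N.
42.2 ≤ 92.5 N, so it stays put; friction = 42.2 N.

f ≈ 42.2 N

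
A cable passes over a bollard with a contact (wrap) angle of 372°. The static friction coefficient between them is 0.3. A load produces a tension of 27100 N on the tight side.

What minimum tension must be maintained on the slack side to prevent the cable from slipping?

T_min ≈ 3860 N

Capstan equation at impending slip: T_tight/T_slack = e^{μβ}.
β = 372° = 6.493 rad; e^{μβ} = e^{0.3×6.493} = 7.013.
T_slack = T_tight / e^{μβ} = 27100 / 7.013 = 3860 N.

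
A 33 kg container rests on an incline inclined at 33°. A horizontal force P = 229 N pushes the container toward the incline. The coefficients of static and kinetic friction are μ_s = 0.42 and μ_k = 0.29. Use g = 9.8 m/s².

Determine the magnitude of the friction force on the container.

Normal direction: N = m g cos θ + P sin θ = 395.9 N.
Along the incline, the net driving force (taking up-slope positive) is P cos θ − m g sin θ = 192.1 − 176.1 = 15.92 N, so equilibrium requires friction f = -15.92 N (down-slope).
The limit of static friction is μ_s N = 166.3 N.
Since 15.92 N is within the 166.3 N limit, the container stays put and friction is exactly 15.9 N.

f ≈ 15.9 N (down the incline)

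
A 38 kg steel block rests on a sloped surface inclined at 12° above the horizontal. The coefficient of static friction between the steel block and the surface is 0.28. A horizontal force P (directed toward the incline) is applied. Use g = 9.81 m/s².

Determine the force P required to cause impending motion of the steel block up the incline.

P ≈ 195 N

At impending motion up the slope, friction acts down-slope at its limit: f = μ_s N.
Perpendicular to the incline: N = m g cos θ + P sin θ.
Along the incline: P cos θ = m g sin θ + μ_s N = m g sin θ + μ_s (m g cos θ + P sin θ).
Solving, P (cos θ − μ_s sin θ) = m g (sin θ + μ_s cos θ), so P = 38×9.81×(sin 12° + 0.28 cos 12°)/(cos 12° − 0.28 sin 12°) = 373×0.4818/0.9199 = 195 N.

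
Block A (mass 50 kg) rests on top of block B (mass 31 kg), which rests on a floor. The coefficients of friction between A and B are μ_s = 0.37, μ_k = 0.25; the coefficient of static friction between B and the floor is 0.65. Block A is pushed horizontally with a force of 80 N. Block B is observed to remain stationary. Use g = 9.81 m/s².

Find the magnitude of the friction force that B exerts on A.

The normal force B exerts on A is simply A's weight, N₁ = 490.5 N.
Maximum static friction on A from B: μ_s N₁ = 0.37×490.5 = 181.5 N.
P = 80 N is within that limit, so A and B move together (both at rest); the A–B friction is simply f₁ = P = 80 N.
By Newton's third law B feels 80 N forward from A. With B stationary, the floor's static friction on B balances it: f₂ = 80 N (well within μ_s(m_A+m_B)g = 516.5 N).

f ≈ 80 N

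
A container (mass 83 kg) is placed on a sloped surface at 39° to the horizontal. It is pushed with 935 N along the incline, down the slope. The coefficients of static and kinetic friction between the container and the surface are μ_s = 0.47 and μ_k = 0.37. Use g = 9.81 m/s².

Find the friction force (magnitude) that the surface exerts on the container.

Perpendicular to the surface, N = m g cos θ = 83·9.81·cos 39° = 632.8 N.
Parallel to the incline, ΣF = 0 gives f = m g sin θ + P = 512.4 + 935 = 1447 N (up-slope positive).
Maximum static friction available: μ_s N = 0.47 × 632.8 = 297.4 N.
Since |1447| > 297.4 N, static friction cannot hold it; the container slides down the incline and kinetic friction applies: f = μ_k N = 0.37 × 632.8 = 234 N.

f ≈ 234 N (up the incline)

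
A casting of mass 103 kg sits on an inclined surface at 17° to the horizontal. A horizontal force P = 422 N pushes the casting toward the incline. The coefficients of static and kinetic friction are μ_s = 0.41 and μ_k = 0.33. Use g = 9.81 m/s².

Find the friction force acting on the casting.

f ≈ 108 N (down the incline)

Resolve perpendicular to the incline: N = m g cos θ + P sin θ = 103×9.81×cos 17° + 422×sin 17° = 1090 N.
Along the incline, the net driving force (taking up-slope positive) is P cos θ − m g sin θ = 403.6 − 295.4 = 108.1 N, so equilibrium requires friction f = -108.1 N (down-slope).
The limit of static friction is μ_s N = 446.8 N.
|f_req| = 108.1 ≤ 446.8 N → the casting is in equilibrium; friction equals the required value.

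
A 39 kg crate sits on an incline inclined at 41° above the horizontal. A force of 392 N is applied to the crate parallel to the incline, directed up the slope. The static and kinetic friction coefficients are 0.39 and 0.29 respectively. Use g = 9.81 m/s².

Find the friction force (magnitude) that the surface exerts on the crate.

Normal force: N = m g cos θ = 39 × 9.81 × cos 41° = 288.7 N.
For equilibrium along the incline the friction force must supply f = m g sin θ − P = 251 − 392 = -141 N (positive meaning up-slope).
Static friction can supply at most μ_s N = 112.6 N.
Since |-141| > 112.6 N, static friction cannot hold it; the crate slides up the incline and kinetic friction applies: f = μ_k N = 0.29 × 288.7 = 83.7 N.

f ≈ 83.7 N (down the incline)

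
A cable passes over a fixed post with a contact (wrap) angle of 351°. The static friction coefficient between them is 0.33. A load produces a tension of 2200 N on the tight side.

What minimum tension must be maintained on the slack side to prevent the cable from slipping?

Capstan equation at impending slip: T_tight/T_slack = e^{μβ}.
β = 351° = 6.126 rad; e^{μβ} = e^{0.33×6.126} = 7.551.
T_slack = T_tight / e^{μβ} = 2200 / 7.551 = 291 N.

T_min ≈ 291 N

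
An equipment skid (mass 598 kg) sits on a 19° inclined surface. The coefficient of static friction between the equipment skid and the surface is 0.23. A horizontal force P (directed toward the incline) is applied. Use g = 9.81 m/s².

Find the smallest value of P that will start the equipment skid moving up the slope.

P ≈ 3660 N

At impending motion up the slope, friction acts down-slope at its limit: f = μ_s N.
Perpendicular to the incline: N = m g cos θ + P sin θ.
Along the incline: P cos θ = m g sin θ + μ_s N = m g sin θ + μ_s (m g cos θ + P sin θ).
Solving, P (cos θ − μ_s sin θ) = m g (sin θ + μ_s cos θ), so P = 598×9.81×(sin 19° + 0.23 cos 19°)/(cos 19° − 0.23 sin 19°) = 5870×0.543/0.8706 = 3660 N.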